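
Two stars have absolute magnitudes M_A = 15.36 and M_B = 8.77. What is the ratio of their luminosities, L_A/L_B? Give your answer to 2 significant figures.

L_A/L_B ≈ 2.3×10^-3

ΔM = M_A − M_B = 6.59
L_A/L_B = 10^(−0.4 ΔM) = 10^-2.636 = 2.312×10^-3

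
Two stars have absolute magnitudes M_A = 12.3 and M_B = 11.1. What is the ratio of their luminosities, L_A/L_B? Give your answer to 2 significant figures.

ΔM = M_A − M_B = 1.2
L_A/L_B = 10^(−0.4 ΔM) = 10^-0.480 = 0.3311

L_A/L_B ≈ 0.33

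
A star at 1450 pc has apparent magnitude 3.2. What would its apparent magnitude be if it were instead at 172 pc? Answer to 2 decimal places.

m ≈ -1.43

Flux ∝ 1/d², so Δm = 5 log₁₀(d₂/d₁) = 5 log₁₀(172/1450) = -4.629
m₂ = m₁ + Δm = 3.2 + (-4.629) = -1.429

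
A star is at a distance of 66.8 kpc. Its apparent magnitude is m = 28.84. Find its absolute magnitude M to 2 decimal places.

d = 66.8 kpc = 66800 pc
5 log₁₀(d/10 pc) = 5 log₁₀(66800) − 5 = 19.124
M = m − 5 log₁₀(d/10) = 28.84 − 19.124 = 9.716

M ≈ 9.72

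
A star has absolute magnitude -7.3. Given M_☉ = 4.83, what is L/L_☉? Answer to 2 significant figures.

L/L_☉ ≈ 71000

M − M_☉ = -7.3 − 4.83 = -12.130
L/L_☉ = 10^(−0.4 (M − M_☉)) = 10^4.852 = 71120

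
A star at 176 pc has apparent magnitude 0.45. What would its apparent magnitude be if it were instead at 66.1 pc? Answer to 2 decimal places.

Flux ∝ 1/d², so Δm = 5 log₁₀(d₂/d₁) = 5 log₁₀(66.1/176) = -2.127
m₂ = m₁ + Δm = 0.45 + (-2.127) = -1.677

m ≈ -1.68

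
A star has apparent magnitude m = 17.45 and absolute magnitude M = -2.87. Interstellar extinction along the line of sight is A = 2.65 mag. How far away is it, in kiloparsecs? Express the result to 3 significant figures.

m − M = 5 log₁₀(d/10 pc) + A  ⇒  17.45 − (-2.87) − 2.65 = 5 log₁₀(d/10)
17.670 = 5 log₁₀(d/10)
log₁₀ d = (m − M − A)/5 + 1 = 4.5340
d = 10^4.5340 = 34200 pc
= 34.20 kpc

d ≈ 34.2 kpc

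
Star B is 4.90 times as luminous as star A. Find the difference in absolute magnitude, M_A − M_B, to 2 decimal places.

Pogson: ΔM = −2.5 log₁₀(ratio) = −2.5 log₁₀(4.90) = −2.5 × 0.6902 = -1.725
Star B is brighter so has the smaller magnitude: M_A − M_B is positive.

M_A − M_B ≈ 1.73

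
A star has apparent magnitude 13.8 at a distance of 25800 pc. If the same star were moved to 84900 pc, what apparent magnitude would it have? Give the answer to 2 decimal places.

m ≈ 16.39

Flux ∝ 1/d², so Δm = 5 log₁₀(d₂/d₁) = 5 log₁₀(84900/25800) = 2.586
m₂ = m₁ + Δm = 13.8 + (2.586) = 16.386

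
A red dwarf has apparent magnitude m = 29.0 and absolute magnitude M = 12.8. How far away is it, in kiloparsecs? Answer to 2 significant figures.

μ = m − M = 16.200
m − M = 5 log₁₀ d − 5
log₁₀ d = (m − M)/5 + 1 = 4.2400
d = 10^4.2400 = 17380 pc
= 17.38 kpc

d ≈ 17 kpc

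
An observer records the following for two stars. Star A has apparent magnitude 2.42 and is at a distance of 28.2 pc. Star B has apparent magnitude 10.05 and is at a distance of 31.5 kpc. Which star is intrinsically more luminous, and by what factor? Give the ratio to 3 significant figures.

Star B is more luminous, by a factor of 1110.

Star A: M = m − 5 log₁₀ d + 5 = 2.42 − 5·1.4502 + 5 = 0.169
Star B: d = 31.5 kpc = 31500 pc
Star B: M = m − 5 log₁₀ d + 5 = 10.05 − 5·4.4983 + 5 = -7.442
ΔM = M_A − M_B = 0.169 − (-7.442) = 7.610; smaller M is more luminous → Star B.
L ratio = 10^(0.4 |ΔM|) = 10^3.044 = 1107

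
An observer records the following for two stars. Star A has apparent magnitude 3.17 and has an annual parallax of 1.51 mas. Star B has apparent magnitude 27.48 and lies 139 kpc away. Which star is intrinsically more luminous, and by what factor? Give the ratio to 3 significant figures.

Star A: p = 1.51 mas = 1.51×10^-3″ → d = 1/p = 662.3 pc
Star A: M = m − 5 log₁₀ d + 5 = 3.17 − 5·2.8210 + 5 = -5.935
Star B: d = 139 kpc = 139000 pc
Star B: M = m − 5 log₁₀ d + 5 = 27.48 − 5·5.1430 + 5 = 6.765
ΔM = M_A − M_B = -5.935 − (6.765) = -12.700; smaller M is more luminous → Star A.
L ratio = 10^(0.4 |ΔM|) = 10^5.080 = 120200

Star A is more luminous, by a factor of 120000.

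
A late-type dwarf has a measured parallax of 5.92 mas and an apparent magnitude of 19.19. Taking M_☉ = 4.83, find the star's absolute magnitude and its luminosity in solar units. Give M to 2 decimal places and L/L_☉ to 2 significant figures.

M ≈ 13.05; L/L_☉ ≈ 5.1×10^-4

d = 1/p = 1000/5.92 mas = 168.9 pc
M = m − 5 log₁₀ d + 5 = 19.19 − 5·2.2277 + 5 = 13.052
M − M_☉ = 13.052 − 4.83 = 8.222
L/L_☉ = 10^(−0.4 × 8.222) = 5.145×10^-4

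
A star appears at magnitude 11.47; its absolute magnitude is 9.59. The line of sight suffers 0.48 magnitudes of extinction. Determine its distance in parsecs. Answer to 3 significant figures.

d ≈ 19.1 pc

m − M = 5 log₁₀(d/10 pc) + A  ⇒  11.47 − (9.59) − 0.48 = 5 log₁₀(d/10)
1.400 = 5 log₁₀(d/10)
log₁₀ d = (m − M − A)/5 + 1 = 1.2800
d = 10^1.2800 = 19.05 pc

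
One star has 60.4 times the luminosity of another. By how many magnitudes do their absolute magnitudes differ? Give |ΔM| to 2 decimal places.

Pogson: ΔM = −2.5 log₁₀(ratio) = −2.5 log₁₀(60.4) = −2.5 × 1.7810 = -4.453

|ΔM| ≈ 4.45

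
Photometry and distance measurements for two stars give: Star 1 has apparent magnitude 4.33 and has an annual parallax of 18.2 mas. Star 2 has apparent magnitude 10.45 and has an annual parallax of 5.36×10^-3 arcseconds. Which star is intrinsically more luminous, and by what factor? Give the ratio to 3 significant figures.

Star 1: p = 18.2 mas = 0.0182″ → d = 1/p = 54.95 pc
Star 1: M = m − 5 log₁₀ d + 5 = 4.33 − 5·1.7399 + 5 = 0.630
Star 2: d = 1/p = 1/5.36×10^-3″ = 186.6 pc
Star 2: M = m − 5 log₁₀ d + 5 = 10.45 − 5·2.2708 + 5 = 4.096
ΔM = M_1 − M_2 = 0.630 − (4.096) = -3.465; smaller M is more luminous → Star 1.
L ratio = 10^(0.4 |ΔM|) = 10^1.386 = 24.33

Star 1 is more luminous, by a factor of 24.3.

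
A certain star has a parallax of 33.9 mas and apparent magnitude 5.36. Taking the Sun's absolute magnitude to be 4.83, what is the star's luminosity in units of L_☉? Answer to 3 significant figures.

d = 1/p = 1000/33.9 mas = 29.50 pc
M = m − 5 log₁₀ d + 5 = 5.36 − 5·1.4698 + 5 = 3.011
M − M_☉ = 3.011 − 4.83 = -1.819
L/L_☉ = 10^(−0.4 × -1.819) = 5.341

L/L_☉ ≈ 5.34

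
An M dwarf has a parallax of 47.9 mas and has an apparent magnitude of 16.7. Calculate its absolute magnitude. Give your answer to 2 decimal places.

M ≈ 15.10

p = 47.9 mas = 0.0479″ → d = 1/p = 20.88 pc
5 log₁₀(d/10 pc) = 5 log₁₀(20.88) − 5 = 1.598
M = m − 5 log₁₀(d/10) = 16.7 − 1.598 = 15.102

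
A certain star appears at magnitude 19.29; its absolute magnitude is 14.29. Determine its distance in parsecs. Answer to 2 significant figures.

d ≈ 100 pc

Distance modulus: m − M = 19.29 − (14.29) = 5.000
m − M = 5 log₁₀ d − 5
log₁₀ d = (m − M)/5 + 1 = 2.0000
d = 10^2.0000 = 100.0 pc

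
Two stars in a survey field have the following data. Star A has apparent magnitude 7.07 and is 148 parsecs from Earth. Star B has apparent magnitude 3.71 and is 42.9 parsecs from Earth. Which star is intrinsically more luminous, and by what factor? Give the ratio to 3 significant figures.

Star A: M = m − 5 log₁₀ d + 5 = 7.07 − 5·2.1703 + 5 = 1.219
Star B: M = m − 5 log₁₀ d + 5 = 3.71 − 5·1.6325 + 5 = 0.548
ΔM = M_A − M_B = 1.219 − (0.548) = 0.671; smaller M is more luminous → Star B.
L ratio = 10^(0.4 |ΔM|) = 10^0.268 = 1.855

Star B is more luminous, by a factor of 1.86.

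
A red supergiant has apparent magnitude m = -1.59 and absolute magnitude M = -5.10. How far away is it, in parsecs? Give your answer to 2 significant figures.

d ≈ 50 pc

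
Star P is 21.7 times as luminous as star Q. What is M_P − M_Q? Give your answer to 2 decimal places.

M_P − M_Q ≈ -3.34

Pogson: ΔM = −2.5 log₁₀(ratio) = −2.5 log₁₀(21.7) = −2.5 × 1.3365 = -3.341
Star P is brighter, so it has the smaller magnitude: the difference is negative.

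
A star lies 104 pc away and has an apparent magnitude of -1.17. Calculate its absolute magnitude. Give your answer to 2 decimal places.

5 log₁₀(d/10 pc) = 5 log₁₀(104.0) − 5 = 5.085
M = m − 5 log₁₀(d/10) = -1.17 − 5.085 = -6.255

M ≈ -6.26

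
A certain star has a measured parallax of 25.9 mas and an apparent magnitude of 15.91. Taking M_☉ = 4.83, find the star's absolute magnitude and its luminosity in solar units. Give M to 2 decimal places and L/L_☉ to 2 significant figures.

M ≈ 12.98; L/L_☉ ≈ 5.5×10^-4

d = 1/p = 1000/25.9 mas = 38.61 pc
M = m − 5 log₁₀ d + 5 = 15.91 − 5·1.5867 + 5 = 12.976
M − M_☉ = 12.976 − 4.83 = 8.146
L/L_☉ = 10^(−0.4 × 8.146) = 5.513×10^-4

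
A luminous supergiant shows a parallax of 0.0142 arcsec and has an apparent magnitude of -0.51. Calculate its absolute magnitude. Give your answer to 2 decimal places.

M ≈ -4.75

d = 1/p = 1/0.0142″ = 70.42 pc
5 log₁₀(d/10 pc) = 5 log₁₀(70.42) − 5 = 4.239
M = m − 5 log₁₀(d/10) = -0.51 − 4.239 = -4.749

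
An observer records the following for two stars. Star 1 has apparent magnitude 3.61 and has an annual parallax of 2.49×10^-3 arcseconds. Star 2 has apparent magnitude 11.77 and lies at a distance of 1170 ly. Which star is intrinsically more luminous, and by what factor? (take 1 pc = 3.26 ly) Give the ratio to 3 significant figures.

Star 1: d = 1/p = 1/2.49×10^-3″ = 401.6 pc
Star 1: M = m − 5 log₁₀ d + 5 = 3.61 − 5·2.6038 + 5 = -4.409
Star 2: d = 1170 ly / 3.26 = 358.9 pc
Star 2: M = m − 5 log₁₀ d + 5 = 11.77 − 5·2.5550 + 5 = 3.995
ΔM = M_1 − M_2 = -4.409 − (3.995) = -8.404; smaller M is more luminous → Star 1.
L ratio = 10^(0.4 |ΔM|) = 10^3.362 = 2300

Star 1 is more luminous, by a factor of 2300.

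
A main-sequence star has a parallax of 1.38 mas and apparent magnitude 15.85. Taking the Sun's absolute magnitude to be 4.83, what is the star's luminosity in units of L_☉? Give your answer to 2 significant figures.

L/L_☉ ≈ 0.21

d = 1/p = 1000/1.38 mas = 724.6 pc
M = m − 5 log₁₀ d + 5 = 15.85 − 5·2.8601 + 5 = 6.549
M − M_☉ = 6.549 − 4.83 = 1.719
L/L_☉ = 10^(−0.4 × 1.719) = 0.2052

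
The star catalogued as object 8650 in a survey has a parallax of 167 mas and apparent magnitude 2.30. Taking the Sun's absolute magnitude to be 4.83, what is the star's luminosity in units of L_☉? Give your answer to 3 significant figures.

d = 1/p = 1000/167 mas = 5.988 pc
M = m − 5 log₁₀ d + 5 = 2.30 − 5·0.7773 + 5 = 3.414
M − M_☉ = 3.414 − 4.83 = -1.416
L/L_☉ = 10^(−0.4 × -1.416) = 3.686

L/L_☉ ≈ 3.69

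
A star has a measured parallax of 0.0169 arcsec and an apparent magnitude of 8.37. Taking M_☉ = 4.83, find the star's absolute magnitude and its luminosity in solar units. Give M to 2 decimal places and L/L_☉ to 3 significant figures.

M ≈ 4.51; L/L_☉ ≈ 1.34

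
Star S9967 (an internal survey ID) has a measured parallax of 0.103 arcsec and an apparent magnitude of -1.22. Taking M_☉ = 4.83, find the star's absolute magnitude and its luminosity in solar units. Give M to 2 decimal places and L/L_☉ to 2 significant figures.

M ≈ -1.16; L/L_☉ ≈ 250

d = 1/p = 1/0.103″ = 9.709 pc
M = m − 5 log₁₀ d + 5 = -1.22 − 5·0.9872 + 5 = -1.156
M − M_☉ = -1.156 − 4.83 = -5.986
L/L_☉ = 10^(−0.4 × -5.986) = 247.9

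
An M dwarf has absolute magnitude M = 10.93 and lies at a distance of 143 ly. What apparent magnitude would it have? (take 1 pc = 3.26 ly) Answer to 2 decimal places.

m ≈ 14.14

d = 143 ly / 3.26 = 43.87 pc
m = M + 5 log₁₀ d − 5 = 10.93 + 5·1.6421 − 5 = 14.141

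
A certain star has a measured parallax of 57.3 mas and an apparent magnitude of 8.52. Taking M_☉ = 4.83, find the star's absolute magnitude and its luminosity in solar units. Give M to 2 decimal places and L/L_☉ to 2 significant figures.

M ≈ 7.31; L/L_☉ ≈ 0.10

d = 1/p = 1000/57.3 mas = 17.45 pc
M = m − 5 log₁₀ d + 5 = 8.52 − 5·1.2418 + 5 = 7.311
M − M_☉ = 7.311 − 4.83 = 2.481
L/L_☉ = 10^(−0.4 × 2.481) = 0.1018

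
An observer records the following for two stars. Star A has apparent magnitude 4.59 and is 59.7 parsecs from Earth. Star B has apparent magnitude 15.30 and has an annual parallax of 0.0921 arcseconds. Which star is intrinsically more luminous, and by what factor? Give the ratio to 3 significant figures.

Star A is more luminous, by a factor of 581000.

Star A: M = m − 5 log₁₀ d + 5 = 4.59 − 5·1.7760 + 5 = 0.710
Star B: d = 1/p = 1/0.0921″ = 10.86 pc
Star B: M = m − 5 log₁₀ d + 5 = 15.30 − 5·1.0357 + 5 = 15.121
ΔM = M_A − M_B = 0.710 − (15.121) = -14.411; smaller M is more luminous → Star A.
L ratio = 10^(0.4 |ΔM|) = 10^5.764 = 581400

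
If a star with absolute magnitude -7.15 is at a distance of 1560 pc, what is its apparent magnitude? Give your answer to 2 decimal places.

m ≈ 3.82

m = M + 5 log₁₀ d − 5 = -7.15 + 5·3.1931 − 5 = 3.816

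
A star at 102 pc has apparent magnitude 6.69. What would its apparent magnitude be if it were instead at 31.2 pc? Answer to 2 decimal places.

m ≈ 4.12

Flux ∝ 1/d², so Δm = 5 log₁₀(d₂/d₁) = 5 log₁₀(31.2/102) = -2.572
m₂ = m₁ + Δm = 6.69 + (-2.572) = 4.118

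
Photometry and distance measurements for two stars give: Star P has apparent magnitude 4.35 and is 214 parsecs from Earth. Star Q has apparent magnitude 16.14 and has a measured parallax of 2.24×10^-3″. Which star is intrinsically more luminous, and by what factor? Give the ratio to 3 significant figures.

Star P: M = m − 5 log₁₀ d + 5 = 4.35 − 5·2.3304 + 5 = -2.302
Star Q: d = 1/p = 1/2.24×10^-3″ = 446.4 pc
Star Q: M = m − 5 log₁₀ d + 5 = 16.14 − 5·2.6498 + 5 = 7.891
ΔM = M_P − M_Q = -2.302 − (7.891) = -10.193; smaller M is more luminous → Star P.
L ratio = 10^(0.4 |ΔM|) = 10^4.077 = 11950

Star P is more luminous, by a factor of 11900.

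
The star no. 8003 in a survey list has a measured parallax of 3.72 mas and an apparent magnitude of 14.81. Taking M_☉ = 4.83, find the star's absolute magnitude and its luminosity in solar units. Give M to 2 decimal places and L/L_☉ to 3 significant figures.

M ≈ 7.66; L/L_☉ ≈ 0.0736

d = 1/p = 1000/3.72 mas = 268.8 pc
M = m − 5 log₁₀ d + 5 = 14.81 − 5·2.4295 + 5 = 7.663
M − M_☉ = 7.663 − 4.83 = 2.833
L/L_☉ = 10^(−0.4 × 2.833) = 0.07361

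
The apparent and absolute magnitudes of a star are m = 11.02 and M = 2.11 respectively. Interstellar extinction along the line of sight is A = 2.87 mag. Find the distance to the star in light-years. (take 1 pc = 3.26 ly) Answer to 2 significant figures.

m − M = 5 log₁₀(d/10 pc) + A  ⇒  11.02 − (2.11) − 2.87 = 5 log₁₀(d/10)
6.040 = 5 log₁₀(d/10)
log₁₀ d = (m − M − A)/5 + 1 = 2.2080
d = 10^2.2080 = 161.4 pc
= 526.3 ly

d ≈ 530 ly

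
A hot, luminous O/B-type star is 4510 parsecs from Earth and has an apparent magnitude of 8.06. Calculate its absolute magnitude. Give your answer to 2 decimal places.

5 log₁₀(d/10 pc) = 5 log₁₀(4510) − 5 = 13.271
M = m − 5 log₁₀(d/10) = 8.06 − 13.271 = -5.211

M ≈ -5.21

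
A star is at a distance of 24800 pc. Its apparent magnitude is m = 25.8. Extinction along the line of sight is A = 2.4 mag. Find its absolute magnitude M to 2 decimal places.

M ≈ 6.43

5 log₁₀(d/10 pc) = 5 log₁₀(24800) − 5 = 16.972
M = m − 5 log₁₀(d/10) − A = 25.8 − 16.972 − 2.4 = 6.428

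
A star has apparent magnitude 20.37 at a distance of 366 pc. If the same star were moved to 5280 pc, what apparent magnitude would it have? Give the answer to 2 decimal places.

Flux ∝ 1/d², so Δm = 5 log₁₀(d₂/d₁) = 5 log₁₀(5280/366) = 5.796
m₂ = m₁ + Δm = 20.37 + (5.796) = 26.166

m ≈ 26.17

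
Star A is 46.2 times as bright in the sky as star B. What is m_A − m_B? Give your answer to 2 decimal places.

m_A − m_B ≈ -4.16

Pogson: Δm = −2.5 log₁₀(ratio) = −2.5 log₁₀(46.2) = −2.5 × 1.6646 = -4.162
Star A is brighter, so it has the smaller magnitude: the difference is negative.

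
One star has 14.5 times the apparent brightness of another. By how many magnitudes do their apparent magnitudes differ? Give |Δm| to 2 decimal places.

|Δm| ≈ 2.90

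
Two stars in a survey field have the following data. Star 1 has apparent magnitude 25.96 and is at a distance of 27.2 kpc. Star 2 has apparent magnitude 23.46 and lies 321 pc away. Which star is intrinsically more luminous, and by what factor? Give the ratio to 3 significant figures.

Star 1 is more luminous, by a factor of 718.

Star 1: d = 27.2 kpc = 27200 pc
Star 1: M = m − 5 log₁₀ d + 5 = 25.96 − 5·4.4346 + 5 = 8.787
Star 2: M = m − 5 log₁₀ d + 5 = 23.46 − 5·2.5065 + 5 = 15.927
ΔM = M_1 − M_2 = 8.787 − (15.927) = -7.140; smaller M is more luminous → Star 1.
L ratio = 10^(0.4 |ΔM|) = 10^2.856 = 718.0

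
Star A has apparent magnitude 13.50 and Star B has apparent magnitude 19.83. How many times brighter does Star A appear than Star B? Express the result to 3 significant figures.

Magnitude difference = -6.33
Flux ratio = 10^(−0.4 Δm) = 10^(−0.4 × -6.33) = 10^2.532 = 340.4

340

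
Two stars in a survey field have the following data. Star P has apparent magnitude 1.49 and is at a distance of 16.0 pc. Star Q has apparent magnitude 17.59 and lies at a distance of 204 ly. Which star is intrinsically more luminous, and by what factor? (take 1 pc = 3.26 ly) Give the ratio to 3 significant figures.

Star P is more luminous, by a factor of 180000.

Star P: M = m − 5 log₁₀ d + 5 = 1.49 − 5·1.2041 + 5 = 0.469
Star Q: d = 204 ly / 3.26 = 62.58 pc
Star Q: M = m − 5 log₁₀ d + 5 = 17.59 − 5·1.7964 + 5 = 13.608
ΔM = M_P − M_Q = 0.469 − (13.608) = -13.139; smaller M is more luminous → Star P.
L ratio = 10^(0.4 |ΔM|) = 10^5.255 = 180100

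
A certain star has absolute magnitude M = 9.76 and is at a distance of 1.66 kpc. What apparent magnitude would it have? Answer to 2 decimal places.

m ≈ 20.86

d = 1.66 kpc = 1660 pc
m = M + 5 log₁₀ d − 5 = 9.76 + 5·3.2201 − 5 = 20.861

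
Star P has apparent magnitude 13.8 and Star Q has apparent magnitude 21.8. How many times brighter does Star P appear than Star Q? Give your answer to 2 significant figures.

1600

Magnitude difference = -8.0
Flux ratio = 10^(−0.4 Δm) = 10^(−0.4 × -8.0) = 10^3.200 = 1585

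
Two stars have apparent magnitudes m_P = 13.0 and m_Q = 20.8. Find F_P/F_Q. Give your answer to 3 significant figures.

Magnitude difference = -7.8
Flux ratio = 10^(−0.4 Δm) = 10^(−0.4 × -7.8) = 10^3.120 = 1318

F_P/F_Q ≈ 1320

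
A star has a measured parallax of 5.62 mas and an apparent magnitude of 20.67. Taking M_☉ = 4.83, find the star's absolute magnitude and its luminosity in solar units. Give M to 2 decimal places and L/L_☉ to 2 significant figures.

M ≈ 14.42; L/L_☉ ≈ 1.5×10^-4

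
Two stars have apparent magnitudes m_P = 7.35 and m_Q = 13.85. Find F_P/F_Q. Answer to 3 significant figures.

Δm = 7.35 − (13.85) = -6.50
Flux ratio = 10^(−0.4 Δm) = 10^(−0.4 × -6.50) = 10^2.600 = 398.1

F_P/F_Q ≈ 398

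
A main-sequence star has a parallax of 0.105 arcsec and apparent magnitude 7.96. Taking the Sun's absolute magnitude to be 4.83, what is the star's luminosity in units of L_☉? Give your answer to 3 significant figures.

L/L_☉ ≈ 0.0508

d = 1/p = 1/0.105″ = 9.524 pc
M = m − 5 log₁₀ d + 5 = 7.96 − 5·0.9788 + 5 = 8.066
M − M_☉ = 8.066 − 4.83 = 3.236
L/L_☉ = 10^(−0.4 × 3.236) = 0.05077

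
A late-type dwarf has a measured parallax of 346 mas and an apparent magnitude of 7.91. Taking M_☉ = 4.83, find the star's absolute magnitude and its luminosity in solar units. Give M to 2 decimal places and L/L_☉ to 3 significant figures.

M ≈ 10.61; L/L_☉ ≈ 4.90×10^-3

d = 1/p = 1000/346 mas = 2.890 pc
M = m − 5 log₁₀ d + 5 = 7.91 − 5·0.4609 + 5 = 10.605
M − M_☉ = 10.605 − 4.83 = 5.775
L/L_☉ = 10^(−0.4 × 5.775) = 4.896×10^-3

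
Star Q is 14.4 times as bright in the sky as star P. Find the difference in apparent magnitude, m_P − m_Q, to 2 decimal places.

Pogson: Δm = −2.5 log₁₀(ratio) = −2.5 log₁₀(14.4) = −2.5 × 1.1584 = -2.896
Star Q is brighter so has the smaller magnitude: m_P − m_Q is positive.

m_P − m_Q ≈ 2.90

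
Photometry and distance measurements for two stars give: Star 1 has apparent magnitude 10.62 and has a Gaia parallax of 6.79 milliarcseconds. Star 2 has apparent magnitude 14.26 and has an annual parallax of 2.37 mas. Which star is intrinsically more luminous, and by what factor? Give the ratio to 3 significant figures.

Star 1 is more luminous, by a factor of 3.48.

Star 1: p = 6.79 mas = 6.79×10^-3″ → d = 1/p = 147.3 pc
Star 1: M = m − 5 log₁₀ d + 5 = 10.62 − 5·2.1681 + 5 = 4.779
Star 2: p = 2.37 mas = 2.37×10^-3″ → d = 1/p = 421.9 pc
Star 2: M = m − 5 log₁₀ d + 5 = 14.26 − 5·2.6253 + 5 = 6.134
ΔM = M_1 − M_2 = 4.779 − (6.134) = -1.354; smaller M is more luminous → Star 1.
L ratio = 10^(0.4 |ΔM|) = 10^0.542 = 3.481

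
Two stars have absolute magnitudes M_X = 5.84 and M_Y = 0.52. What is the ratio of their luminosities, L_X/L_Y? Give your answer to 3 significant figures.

L_X/L_Y ≈ 7.45×10^-3

ΔM = M_X − M_Y = 5.32
L_X/L_Y = 10^(−0.4 ΔM) = 10^-2.128 = 7.447×10^-3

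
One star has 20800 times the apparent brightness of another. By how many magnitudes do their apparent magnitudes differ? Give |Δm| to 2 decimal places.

Pogson: Δm = −2.5 log₁₀(ratio) = −2.5 log₁₀(20800) = −2.5 × 4.3181 = -10.795

|Δm| ≈ 10.80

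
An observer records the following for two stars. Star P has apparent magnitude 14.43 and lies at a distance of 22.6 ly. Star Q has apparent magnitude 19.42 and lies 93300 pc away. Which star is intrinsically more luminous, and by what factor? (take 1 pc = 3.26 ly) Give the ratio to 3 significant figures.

Star P: d = 22.6 ly / 3.26 = 6.933 pc
Star P: M = m − 5 log₁₀ d + 5 = 14.43 − 5·0.8409 + 5 = 15.226
Star Q: M = m − 5 log₁₀ d + 5 = 19.42 − 5·4.9699 + 5 = -0.429
ΔM = M_P − M_Q = 15.226 − (-0.429) = 15.655; smaller M is more luminous → Star Q.
L ratio = 10^(0.4 |ΔM|) = 10^6.262 = 1.828×10^6

Star Q is more luminous, by a factor of 1.83×10^6.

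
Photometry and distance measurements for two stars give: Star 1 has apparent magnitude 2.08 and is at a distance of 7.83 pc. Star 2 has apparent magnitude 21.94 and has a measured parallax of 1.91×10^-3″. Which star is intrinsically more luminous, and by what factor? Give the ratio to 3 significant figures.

Star 1 is more luminous, by a factor of 19700.

Star 1: M = m − 5 log₁₀ d + 5 = 2.08 − 5·0.8938 + 5 = 2.611
Star 2: d = 1/p = 1/1.91×10^-3″ = 523.6 pc
Star 2: M = m − 5 log₁₀ d + 5 = 21.94 − 5·2.7190 + 5 = 13.345
ΔM = M_1 − M_2 = 2.611 − (13.345) = -10.734; smaller M is more luminous → Star 1.
L ratio = 10^(0.4 |ΔM|) = 10^4.294 = 19660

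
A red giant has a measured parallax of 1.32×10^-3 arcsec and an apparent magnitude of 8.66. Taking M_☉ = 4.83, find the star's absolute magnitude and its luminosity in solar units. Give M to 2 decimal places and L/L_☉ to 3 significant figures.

d = 1/p = 1/1.32×10^-3″ = 757.6 pc
M = m − 5 log₁₀ d + 5 = 8.66 − 5·2.8794 + 5 = -0.737
M − M_☉ = -0.737 − 4.83 = -5.567
L/L_☉ = 10^(−0.4 × -5.567) = 168.6

M ≈ -0.74; L/L_☉ ≈ 169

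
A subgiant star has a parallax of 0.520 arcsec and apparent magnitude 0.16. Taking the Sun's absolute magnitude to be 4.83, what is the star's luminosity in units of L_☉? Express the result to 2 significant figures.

L/L_☉ ≈ 2.7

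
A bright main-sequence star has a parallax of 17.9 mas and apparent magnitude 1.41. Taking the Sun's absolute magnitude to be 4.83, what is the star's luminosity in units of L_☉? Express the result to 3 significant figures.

L/L_☉ ≈ 728

d = 1/p = 1000/17.9 mas = 55.87 pc
M = m − 5 log₁₀ d + 5 = 1.41 − 5·1.7471 + 5 = -2.326
M − M_☉ = -2.326 − 4.83 = -7.156
L/L_☉ = 10^(−0.4 × -7.156) = 728.3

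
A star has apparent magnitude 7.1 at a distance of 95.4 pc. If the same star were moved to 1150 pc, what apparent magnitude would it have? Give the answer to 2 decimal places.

m ≈ 12.51

Flux ∝ 1/d², so Δm = 5 log₁₀(d₂/d₁) = 5 log₁₀(1150/95.4) = 5.406
m₂ = m₁ + Δm = 7.1 + (5.406) = 12.506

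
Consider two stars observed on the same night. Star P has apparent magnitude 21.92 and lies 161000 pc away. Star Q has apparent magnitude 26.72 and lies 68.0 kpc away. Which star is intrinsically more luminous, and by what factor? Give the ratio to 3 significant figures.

Star P: M = m − 5 log₁₀ d + 5 = 21.92 − 5·5.2068 + 5 = 0.886
Star Q: d = 68.0 kpc = 68000 pc
Star Q: M = m − 5 log₁₀ d + 5 = 26.72 − 5·4.8325 + 5 = 7.557
ΔM = M_P − M_Q = 0.886 − (7.557) = -6.672; smaller M is more luminous → Star P.
L ratio = 10^(0.4 |ΔM|) = 10^2.669 = 466.3

Star P is more luminous, by a factor of 466.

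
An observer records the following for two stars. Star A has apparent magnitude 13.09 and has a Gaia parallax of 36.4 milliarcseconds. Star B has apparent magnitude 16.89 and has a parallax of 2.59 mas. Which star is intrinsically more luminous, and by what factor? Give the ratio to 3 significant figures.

Star A: p = 36.4 mas = 0.0364″ → d = 1/p = 27.47 pc
Star A: M = m − 5 log₁₀ d + 5 = 13.09 − 5·1.4389 + 5 = 10.896
Star B: p = 2.59 mas = 2.59×10^-3″ → d = 1/p = 386.1 pc
Star B: M = m − 5 log₁₀ d + 5 = 16.89 − 5·2.5867 + 5 = 8.956
ΔM = M_A − M_B = 10.896 − (8.956) = 1.939; smaller M is more luminous → Star B.
L ratio = 10^(0.4 |ΔM|) = 10^0.776 = 5.965

Star B is more luminous, by a factor of 5.96.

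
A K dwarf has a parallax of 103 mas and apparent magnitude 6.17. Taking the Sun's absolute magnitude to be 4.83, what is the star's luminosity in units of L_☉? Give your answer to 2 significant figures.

d = 1/p = 1000/103 mas = 9.709 pc
M = m − 5 log₁₀ d + 5 = 6.17 − 5·0.9872 + 5 = 6.234
M − M_☉ = 6.234 − 4.83 = 1.404
L/L_☉ = 10^(−0.4 × 1.404) = 0.2744

L/L_☉ ≈ 0.27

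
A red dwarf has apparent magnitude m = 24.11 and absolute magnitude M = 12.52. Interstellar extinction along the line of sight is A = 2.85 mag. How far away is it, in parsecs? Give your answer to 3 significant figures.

m − M = 5 log₁₀(d/10 pc) + A  ⇒  24.11 − (12.52) − 2.85 = 5 log₁₀(d/10)
8.740 = 5 log₁₀(d/10)
log₁₀ d = (m − M − A)/5 + 1 = 2.7480
d = 10^2.7480 = 559.8 pc

d ≈ 560 pc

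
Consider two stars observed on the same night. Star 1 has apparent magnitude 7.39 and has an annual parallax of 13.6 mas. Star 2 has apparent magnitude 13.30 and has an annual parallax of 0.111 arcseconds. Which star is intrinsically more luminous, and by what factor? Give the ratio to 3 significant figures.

Star 1 is more luminous, by a factor of 15400.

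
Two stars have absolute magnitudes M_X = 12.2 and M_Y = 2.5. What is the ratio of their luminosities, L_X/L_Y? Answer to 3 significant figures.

L_X/L_Y ≈ 1.32×10^-4

ΔM = M_X − M_Y = 9.7
L_X/L_Y = 10^(−0.4 ΔM) = 10^-3.880 = 1.318×10^-4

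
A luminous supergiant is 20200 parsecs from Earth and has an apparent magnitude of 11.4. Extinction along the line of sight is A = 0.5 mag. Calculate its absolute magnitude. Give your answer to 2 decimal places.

M ≈ -5.63

5 log₁₀(d/10 pc) = 5 log₁₀(20200) − 5 = 16.527
M = m − 5 log₁₀(d/10) − A = 11.4 − 16.527 − 0.5 = -5.627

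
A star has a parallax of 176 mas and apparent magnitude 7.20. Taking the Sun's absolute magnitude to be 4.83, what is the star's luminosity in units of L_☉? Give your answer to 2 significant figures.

L/L_☉ ≈ 0.036

d = 1/p = 1000/176 mas = 5.682 pc
M = m − 5 log₁₀ d + 5 = 7.20 − 5·0.7545 + 5 = 8.428
M − M_☉ = 8.428 − 4.83 = 3.598
L/L_☉ = 10^(−0.4 × 3.598) = 0.03639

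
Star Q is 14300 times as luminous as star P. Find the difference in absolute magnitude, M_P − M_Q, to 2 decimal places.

M_P − M_Q ≈ 10.39

Pogson: ΔM = −2.5 log₁₀(ratio) = −2.5 log₁₀(14300) = −2.5 × 4.1553 = -10.388
Star Q is brighter so has the smaller magnitude: M_P − M_Q is positive.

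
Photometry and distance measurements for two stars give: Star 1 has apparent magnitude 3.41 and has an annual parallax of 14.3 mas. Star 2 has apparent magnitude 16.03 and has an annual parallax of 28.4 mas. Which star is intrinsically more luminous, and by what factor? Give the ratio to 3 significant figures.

Star 1 is more luminous, by a factor of 441000.

Star 1: p = 14.3 mas = 0.0143″ → d = 1/p = 69.93 pc
Star 1: M = m − 5 log₁₀ d + 5 = 3.41 − 5·1.8447 + 5 = -0.813
Star 2: p = 28.4 mas = 0.0284″ → d = 1/p = 35.21 pc
Star 2: M = m − 5 log₁₀ d + 5 = 16.03 − 5·1.5467 + 5 = 13.297
ΔM = M_1 − M_2 = -0.813 − (13.297) = -14.110; smaller M is more luminous → Star 1.
L ratio = 10^(0.4 |ΔM|) = 10^5.644 = 440500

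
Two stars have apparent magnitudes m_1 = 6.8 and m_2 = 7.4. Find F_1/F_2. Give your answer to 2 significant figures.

F_1/F_2 ≈ 1.7

Magnitude difference = -0.6
Flux ratio = 10^(−0.4 Δm) = 10^(−0.4 × -0.6) = 10^0.240 = 1.738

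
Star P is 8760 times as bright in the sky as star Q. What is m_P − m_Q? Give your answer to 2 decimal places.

m_P − m_Q ≈ -9.86

Pogson: Δm = −2.5 log₁₀(ratio) = −2.5 log₁₀(8760) = −2.5 × 3.9425 = -9.856
Star P is brighter, so it has the smaller magnitude: the difference is negative.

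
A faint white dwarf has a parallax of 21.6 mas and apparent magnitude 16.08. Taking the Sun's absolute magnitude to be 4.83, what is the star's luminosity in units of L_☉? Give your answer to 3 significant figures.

L/L_☉ ≈ 6.78×10^-4

d = 1/p = 1000/21.6 mas = 46.30 pc
M = m − 5 log₁₀ d + 5 = 16.08 − 5·1.6655 + 5 = 12.752
M − M_☉ = 12.752 − 4.83 = 7.922
L/L_☉ = 10^(−0.4 × 7.922) = 6.778×10^-4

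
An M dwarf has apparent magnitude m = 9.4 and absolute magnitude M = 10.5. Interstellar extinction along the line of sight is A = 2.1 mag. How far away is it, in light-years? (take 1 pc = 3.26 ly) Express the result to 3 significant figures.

d ≈ 7.47 ly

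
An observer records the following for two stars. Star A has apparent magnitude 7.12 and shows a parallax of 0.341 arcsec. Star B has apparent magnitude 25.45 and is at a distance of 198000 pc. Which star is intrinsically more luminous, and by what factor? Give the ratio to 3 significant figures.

Star B is more luminous, by a factor of 212.

Star A: d = 1/p = 1/0.341″ = 2.933 pc
Star A: M = m − 5 log₁₀ d + 5 = 7.12 − 5·0.4672 + 5 = 9.784
Star B: M = m − 5 log₁₀ d + 5 = 25.45 − 5·5.2967 + 5 = 3.967
ΔM = M_A − M_B = 9.784 − (3.967) = 5.817; smaller M is more luminous → Star B.
L ratio = 10^(0.4 |ΔM|) = 10^2.327 = 212.2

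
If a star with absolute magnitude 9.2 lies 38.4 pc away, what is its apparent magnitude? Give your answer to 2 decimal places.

m ≈ 12.12

m = M + 5 log₁₀ d − 5 = 9.2 + 5·1.5843 − 5 = 12.122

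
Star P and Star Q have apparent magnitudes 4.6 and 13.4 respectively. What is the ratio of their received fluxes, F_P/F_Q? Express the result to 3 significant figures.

Magnitude difference = -8.8
Flux ratio = 10^(−0.4 Δm) = 10^(−0.4 × -8.8) = 10^3.520 = 3311

F_P/F_Q ≈ 3310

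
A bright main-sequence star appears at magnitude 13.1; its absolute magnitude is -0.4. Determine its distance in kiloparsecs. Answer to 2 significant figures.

d ≈ 5.0 kpc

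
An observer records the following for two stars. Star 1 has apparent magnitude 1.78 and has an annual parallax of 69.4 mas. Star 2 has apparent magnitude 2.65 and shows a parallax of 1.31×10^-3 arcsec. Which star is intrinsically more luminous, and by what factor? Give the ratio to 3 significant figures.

Star 1: p = 69.4 mas = 0.0694″ → d = 1/p = 14.41 pc
Star 1: M = m − 5 log₁₀ d + 5 = 1.78 − 5·1.1586 + 5 = 0.987
Star 2: d = 1/p = 1/1.31×10^-3″ = 763.4 pc
Star 2: M = m − 5 log₁₀ d + 5 = 2.65 − 5·2.8827 + 5 = -6.764
ΔM = M_1 − M_2 = 0.987 − (-6.764) = 7.750; smaller M is more luminous → Star 2.
L ratio = 10^(0.4 |ΔM|) = 10^3.100 = 1259

Star 2 is more luminous, by a factor of 1260.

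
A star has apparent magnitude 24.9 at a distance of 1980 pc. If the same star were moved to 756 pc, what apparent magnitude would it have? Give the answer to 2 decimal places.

m ≈ 22.81

Flux ∝ 1/d², so Δm = 5 log₁₀(d₂/d₁) = 5 log₁₀(756/1980) = -2.091
m₂ = m₁ + Δm = 24.9 + (-2.091) = 22.809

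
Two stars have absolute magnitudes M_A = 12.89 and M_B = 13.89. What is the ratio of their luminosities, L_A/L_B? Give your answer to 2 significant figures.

L_A/L_B ≈ 2.5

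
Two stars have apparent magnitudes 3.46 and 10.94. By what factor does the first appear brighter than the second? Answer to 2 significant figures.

980

Δm = 3.46 − (10.94) = -7.48
Flux ratio = 10^(−0.4 Δm) = 10^(−0.4 × -7.48) = 10^2.992 = 981.7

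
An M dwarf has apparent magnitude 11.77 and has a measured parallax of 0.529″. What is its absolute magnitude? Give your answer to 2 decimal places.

d = 1/p = 1/0.529″ = 1.890 pc
5 log₁₀(d/10 pc) = 5 log₁₀(1.890) − 5 = -3.617
M = m − 5 log₁₀(d/10) = 11.77 + 3.617 = 15.387

M ≈ 15.39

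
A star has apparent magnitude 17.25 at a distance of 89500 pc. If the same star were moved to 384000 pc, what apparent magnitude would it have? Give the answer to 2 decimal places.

m ≈ 20.41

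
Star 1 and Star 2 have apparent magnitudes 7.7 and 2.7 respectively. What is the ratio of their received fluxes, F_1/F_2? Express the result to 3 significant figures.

Magnitude difference = 5.0
Flux ratio = 10^(−0.4 Δm) = 10^(−0.4 × 5.0) = 10^-2.000 = 0.01000

F_1/F_2 ≈ 0.0100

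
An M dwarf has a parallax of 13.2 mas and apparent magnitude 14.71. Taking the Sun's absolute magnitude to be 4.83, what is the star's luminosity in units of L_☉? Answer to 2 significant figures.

L/L_☉ ≈ 6.4×10^-3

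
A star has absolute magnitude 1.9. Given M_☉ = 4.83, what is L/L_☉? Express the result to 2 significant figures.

L/L_☉ ≈ 15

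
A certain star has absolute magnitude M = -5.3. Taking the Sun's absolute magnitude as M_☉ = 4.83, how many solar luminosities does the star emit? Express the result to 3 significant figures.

M − M_☉ = -5.3 − 4.83 = -10.130
L/L_☉ = 10^(−0.4 (M − M_☉)) = 10^4.052 = 11270

L/L_☉ ≈ 11300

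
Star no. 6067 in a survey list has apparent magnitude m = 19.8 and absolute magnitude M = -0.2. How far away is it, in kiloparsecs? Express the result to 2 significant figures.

d ≈ 100 kpc

Distance modulus: m − M = 19.8 − (-0.2) = 20.000
m − M = 5 log₁₀ d − 5
log₁₀ d = (m − M)/5 + 1 = 5.0000
d = 10^5.0000 = 100000 pc
= 100.0 kpc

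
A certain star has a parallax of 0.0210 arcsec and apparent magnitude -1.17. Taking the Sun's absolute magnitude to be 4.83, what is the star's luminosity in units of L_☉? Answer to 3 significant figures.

L/L_☉ ≈ 5700

d = 1/p = 1/0.0210″ = 47.62 pc
M = m − 5 log₁₀ d + 5 = -1.17 − 5·1.6778 + 5 = -4.559
M − M_☉ = -4.559 − 4.83 = -9.389
L/L_☉ = 10^(−0.4 × -9.389) = 5696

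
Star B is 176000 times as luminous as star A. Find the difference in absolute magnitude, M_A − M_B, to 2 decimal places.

Pogson: ΔM = −2.5 log₁₀(ratio) = −2.5 log₁₀(176000) = −2.5 × 5.2455 = -13.114
Star B is brighter so has the smaller magnitude: M_A − M_B is positive.

M_A − M_B ≈ 13.11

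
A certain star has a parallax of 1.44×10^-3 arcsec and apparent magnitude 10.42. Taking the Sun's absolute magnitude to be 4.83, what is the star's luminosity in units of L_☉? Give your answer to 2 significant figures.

d = 1/p = 1/1.44×10^-3″ = 694.4 pc
M = m − 5 log₁₀ d + 5 = 10.42 − 5·2.8416 + 5 = 1.212
M − M_☉ = 1.212 − 4.83 = -3.618
L/L_☉ = 10^(−0.4 × -3.618) = 28.01

L/L_☉ ≈ 28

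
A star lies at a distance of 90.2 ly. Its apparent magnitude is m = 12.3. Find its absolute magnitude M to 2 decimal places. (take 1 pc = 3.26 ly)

M ≈ 10.09

d = 90.2 ly / 3.26 = 27.67 pc
5 log₁₀(d/10 pc) = 5 log₁₀(27.67) − 5 = 2.210
M = m − 5 log₁₀(d/10) = 12.3 − 2.210 = 10.090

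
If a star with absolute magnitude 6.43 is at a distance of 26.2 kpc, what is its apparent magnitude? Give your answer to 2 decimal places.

d = 26.2 kpc = 26200 pc
m = M + 5 log₁₀ d − 5 = 6.43 + 5·4.4183 − 5 = 23.522

m ≈ 23.52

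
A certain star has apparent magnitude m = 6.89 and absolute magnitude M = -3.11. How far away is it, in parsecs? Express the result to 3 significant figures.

d ≈ 1000 pc

Distance modulus: m − M = 6.89 − (-3.11) = 10.000
m − M = 5 log₁₀ d − 5
log₁₀ d = (m − M)/5 + 1 = 3.0000
d = 10^3.0000 = 1000 pc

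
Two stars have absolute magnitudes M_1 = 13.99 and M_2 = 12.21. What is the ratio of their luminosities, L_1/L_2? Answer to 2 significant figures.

L_1/L_2 ≈ 0.19

ΔM = M_1 − M_2 = 1.78
L_1/L_2 = 10^(−0.4 ΔM) = 10^-0.712 = 0.1941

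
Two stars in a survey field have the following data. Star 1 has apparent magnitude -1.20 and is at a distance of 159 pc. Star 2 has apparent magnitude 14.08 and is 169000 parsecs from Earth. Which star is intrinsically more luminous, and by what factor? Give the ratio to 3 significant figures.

Star 1 is more luminous, by a factor of 1.15.

Star 1: M = m − 5 log₁₀ d + 5 = -1.20 − 5·2.2014 + 5 = -7.207
Star 2: M = m − 5 log₁₀ d + 5 = 14.08 − 5·5.2279 + 5 = -7.059
ΔM = M_1 − M_2 = -7.207 − (-7.059) = -0.148; smaller M is more luminous → Star 1.
L ratio = 10^(0.4 |ΔM|) = 10^0.059 = 1.146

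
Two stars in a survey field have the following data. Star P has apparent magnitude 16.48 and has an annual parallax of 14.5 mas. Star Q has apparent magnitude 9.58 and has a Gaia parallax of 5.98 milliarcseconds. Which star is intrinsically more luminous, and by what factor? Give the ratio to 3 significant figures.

Star P: p = 14.5 mas = 0.0145″ → d = 1/p = 68.97 pc
Star P: M = m − 5 log₁₀ d + 5 = 16.48 − 5·1.8386 + 5 = 12.287
Star Q: p = 5.98 mas = 5.98×10^-3″ → d = 1/p = 167.2 pc
Star Q: M = m − 5 log₁₀ d + 5 = 9.58 − 5·2.2233 + 5 = 3.464
ΔM = M_P − M_Q = 12.287 − (3.464) = 8.823; smaller M is more luminous → Star Q.
L ratio = 10^(0.4 |ΔM|) = 10^3.529 = 3383

Star Q is more luminous, by a factor of 3380.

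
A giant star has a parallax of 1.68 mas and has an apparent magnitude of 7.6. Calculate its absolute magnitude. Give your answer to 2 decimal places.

M ≈ -1.27

p = 1.68 mas = 1.68×10^-3″ → d = 1/p = 595.2 pc
5 log₁₀(d/10 pc) = 5 log₁₀(595.2) − 5 = 8.873
M = m − 5 log₁₀(d/10) = 7.6 − 8.873 = -1.273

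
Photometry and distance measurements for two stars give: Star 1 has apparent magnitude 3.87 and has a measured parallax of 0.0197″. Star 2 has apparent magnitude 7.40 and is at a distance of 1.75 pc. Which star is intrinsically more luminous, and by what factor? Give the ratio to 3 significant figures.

Star 1: d = 1/p = 1/0.0197″ = 50.76 pc
Star 1: M = m − 5 log₁₀ d + 5 = 3.87 − 5·1.7055 + 5 = 0.342
Star 2: M = m − 5 log₁₀ d + 5 = 7.40 − 5·0.2430 + 5 = 11.185
ΔM = M_1 − M_2 = 0.342 − (11.185) = -10.842; smaller M is more luminous → Star 1.
L ratio = 10^(0.4 |ΔM|) = 10^4.337 = 21730

Star 1 is more luminous, by a factor of 21700.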